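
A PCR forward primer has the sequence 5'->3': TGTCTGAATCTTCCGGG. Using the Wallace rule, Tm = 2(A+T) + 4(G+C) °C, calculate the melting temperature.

Scanning the sequence gives C=4, T=6, G=5, A=2.
A+T = 8, G+C = 9
Tm = 2(8) + 4(9) = 16 + 36 = 52°C

52°C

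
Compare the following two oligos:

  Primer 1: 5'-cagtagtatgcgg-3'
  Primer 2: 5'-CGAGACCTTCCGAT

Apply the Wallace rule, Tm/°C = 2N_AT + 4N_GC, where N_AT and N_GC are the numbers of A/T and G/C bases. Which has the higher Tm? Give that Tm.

Primer 1: A+T=6, G+C=7 → Tm = 2(6)+4(7) = 40°C
Primer 2: A+T=6, G+C=8 → Tm = 2(6)+4(8) = 44°C
40°C vs 44°C → primer 2 is higher.

Primer 2, 44°C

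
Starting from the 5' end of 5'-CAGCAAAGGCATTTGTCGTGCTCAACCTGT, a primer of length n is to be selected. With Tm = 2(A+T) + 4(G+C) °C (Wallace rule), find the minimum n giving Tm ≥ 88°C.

n = 29

First 28 bases: CAGCAAAGGCATTTGTCGTGCTCAACCT → Tm = 84°C (< 88°C)
First 29 bases: CAGCAAAGGCATTTGTCGTGCTCAACCTG → Tm = 88°C (≥ 88°C)
Each additional base adds 2°C (A/T) or 4°C (G/C), so Tm is non-decreasing in n; n = 29 is the first length to reach 88°C.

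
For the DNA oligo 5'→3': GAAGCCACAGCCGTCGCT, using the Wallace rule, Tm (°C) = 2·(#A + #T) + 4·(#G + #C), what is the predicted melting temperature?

Counting bases: A=4, G=5, C=7, T=2
So N_AT = 6 and N_GC = 12.
Tm = 2(6) + 4(12) = 12 + 48 = 60°C

60°C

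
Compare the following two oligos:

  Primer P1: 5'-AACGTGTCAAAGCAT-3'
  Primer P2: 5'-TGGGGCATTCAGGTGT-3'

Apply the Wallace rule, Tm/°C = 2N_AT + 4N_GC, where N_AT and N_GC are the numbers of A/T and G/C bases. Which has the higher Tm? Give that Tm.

Primer P1: A+T=9, G+C=6 → Tm = 2(9)+4(6) = 42°C
Primer P2: A+T=7, G+C=9 → Tm = 2(7)+4(9) = 50°C
42°C vs 50°C → primer P2 is higher.

Primer P2, 50°C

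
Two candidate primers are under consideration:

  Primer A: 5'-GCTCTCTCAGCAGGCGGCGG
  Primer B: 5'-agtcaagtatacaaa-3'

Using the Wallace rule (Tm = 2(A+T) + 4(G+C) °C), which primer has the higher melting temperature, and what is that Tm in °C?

Primer A: A+T=5, G+C=15 → Tm = 2(5)+4(15) = 70°C
Primer B: A+T=11, G+C=4 → Tm = 2(11)+4(4) = 38°C
70°C vs 38°C → primer A is higher.

Primer A, 70°C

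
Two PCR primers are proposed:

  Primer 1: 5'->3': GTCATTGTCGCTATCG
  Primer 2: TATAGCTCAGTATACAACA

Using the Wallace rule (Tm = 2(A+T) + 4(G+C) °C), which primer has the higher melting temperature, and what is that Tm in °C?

Primer 2, 50°C

Primer 1: A+T=8, G+C=8 → Tm = 2(8)+4(8) = 48°C
Primer 2: A+T=13, G+C=6 → Tm = 2(13)+4(6) = 50°C
48°C vs 50°C → primer 2 is higher.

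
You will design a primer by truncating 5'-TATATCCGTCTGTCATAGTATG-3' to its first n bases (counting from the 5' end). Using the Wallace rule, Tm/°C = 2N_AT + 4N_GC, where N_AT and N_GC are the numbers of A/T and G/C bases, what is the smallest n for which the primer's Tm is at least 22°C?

n = 8

First 7 bases: TATATCC → Tm = 18°C (< 22°C)
First 8 bases: TATATCCG → Tm = 22°C (≥ 22°C)
Each additional base adds 2°C (A/T) or 4°C (G/C), so Tm is non-decreasing in n; n = 8 is the first length to reach 22°C.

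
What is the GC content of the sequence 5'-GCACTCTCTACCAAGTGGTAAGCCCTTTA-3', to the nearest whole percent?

48%

Base counts: A=7, T=8, C=9, G=5
G+C = 5 + 9 = 14 out of 29 bases
%GC = 14/29 × 100 = 48.28% ≈ 48%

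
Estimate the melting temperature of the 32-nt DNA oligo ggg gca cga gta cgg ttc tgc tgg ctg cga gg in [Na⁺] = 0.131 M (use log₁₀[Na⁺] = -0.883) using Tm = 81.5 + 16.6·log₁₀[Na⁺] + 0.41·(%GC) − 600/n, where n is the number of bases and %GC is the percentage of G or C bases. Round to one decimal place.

76.3°C

Length n = 32. A=4, G=15, C=7, T=6
G+C = 22, so %GC = 22/32 × 100 = 68.75%
Salt term: 16.6 × (-0.883) = -14.658
GC term: 0.41 × 68.75 = 28.188; length term: −600/32 = −18.75
Tm = 81.5 + (-14.658) + 28.188 − 18.75 = 76.28 → 76.3°C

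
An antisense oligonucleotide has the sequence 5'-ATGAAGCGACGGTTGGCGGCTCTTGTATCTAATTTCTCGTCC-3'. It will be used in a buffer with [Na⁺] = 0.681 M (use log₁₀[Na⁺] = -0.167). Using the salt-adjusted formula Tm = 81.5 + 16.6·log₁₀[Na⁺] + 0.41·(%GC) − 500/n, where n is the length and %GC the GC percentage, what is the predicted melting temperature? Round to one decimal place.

Length n = 42. Scanning the sequence gives C=10, T=14, A=7, G=11.
G+C = 21, so %GC = 21/42 × 100 = 50%
Salt term: 16.6 × (-0.167) = -2.772
GC term: 0.41 × 50 = 20.5; length term: −500/42 = −11.905
Tm = 81.5 + (-2.772) + 20.5 − 11.905 = 87.323 → 87.3°C

87.3°C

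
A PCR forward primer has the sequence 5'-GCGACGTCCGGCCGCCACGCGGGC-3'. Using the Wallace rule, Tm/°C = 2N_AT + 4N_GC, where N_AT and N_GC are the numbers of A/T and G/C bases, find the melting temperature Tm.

90°C

G=10, A=2, C=11, T=1
A+T = 3, G+C = 21
Tm = 4·21 + 2·3 = 84 + 6 = 90°C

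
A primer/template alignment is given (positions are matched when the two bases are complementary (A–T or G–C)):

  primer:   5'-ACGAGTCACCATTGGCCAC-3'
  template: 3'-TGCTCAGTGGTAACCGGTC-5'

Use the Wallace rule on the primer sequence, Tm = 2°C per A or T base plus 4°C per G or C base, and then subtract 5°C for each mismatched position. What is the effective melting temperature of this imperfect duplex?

55°C

Primer base counts: A=5, T=3, G=4, C=7 → A+T=8, G+C=11
Perfect-match Tm = 2(8) + 4(11) = 16 + 44 = 60°C
Mismatches (positions where the bases are not complementary): 1 (at position 19)
Effective Tm = 60 − 1×5 = 60 − 5 = 55°C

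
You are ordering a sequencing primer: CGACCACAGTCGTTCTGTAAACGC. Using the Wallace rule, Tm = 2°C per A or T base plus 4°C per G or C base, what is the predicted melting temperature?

Base counts: T=5, G=5, C=8, A=6
A+T = 11, G+C = 13
Tm = 4·13 + 2·11 = 52 + 22 = 74°C

74°C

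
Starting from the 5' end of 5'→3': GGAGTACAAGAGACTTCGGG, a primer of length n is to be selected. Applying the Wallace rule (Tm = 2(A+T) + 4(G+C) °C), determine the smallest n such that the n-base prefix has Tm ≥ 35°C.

First 11 bases: GGAGTACAAGA → Tm = 32°C (< 35°C)
First 12 bases: GGAGTACAAGAG → Tm = 36°C (≥ 35°C)
Each additional base adds 2°C (A/T) or 4°C (G/C), so Tm is non-decreasing in n; n = 12 is the first length to reach 35°C.

n = 12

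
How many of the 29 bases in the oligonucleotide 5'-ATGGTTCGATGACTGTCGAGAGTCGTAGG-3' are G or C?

Base counts: G=11, T=8, A=6, C=4
G+C = 11 + 4 = 15

15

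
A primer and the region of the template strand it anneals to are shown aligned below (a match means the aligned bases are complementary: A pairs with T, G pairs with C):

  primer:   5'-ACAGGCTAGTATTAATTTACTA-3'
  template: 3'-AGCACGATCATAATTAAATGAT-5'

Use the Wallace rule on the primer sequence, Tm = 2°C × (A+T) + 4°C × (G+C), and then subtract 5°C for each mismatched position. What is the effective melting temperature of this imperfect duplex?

Primer base counts: A=8, T=8, G=3, C=3 → A+T=16, G+C=6
Perfect-match Tm = 2(16) + 4(6) = 32 + 24 = 56°C
Mismatches (positions where the bases are not complementary): 3 (at positions 1, 3, 4)
Effective Tm = 56 − 3×5 = 56 − 15 = 41°C

41°C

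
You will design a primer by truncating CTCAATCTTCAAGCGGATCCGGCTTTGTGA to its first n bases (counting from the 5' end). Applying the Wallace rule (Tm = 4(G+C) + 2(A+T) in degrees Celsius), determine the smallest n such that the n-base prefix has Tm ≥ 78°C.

First 25 bases: CTCAATCTTCAAGCGGATCCGGCTT → Tm = 76°C (< 78°C)
First 26 bases: CTCAATCTTCAAGCGGATCCGGCTTT → Tm = 78°C (≥ 78°C)
Each additional base adds 2°C (A/T) or 4°C (G/C), so Tm is non-decreasing in n; n = 26 is the first length to reach 78°C.

n = 26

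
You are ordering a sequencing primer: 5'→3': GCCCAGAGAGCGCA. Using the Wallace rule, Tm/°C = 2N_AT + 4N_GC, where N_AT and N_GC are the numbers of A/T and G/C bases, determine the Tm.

Base counts: C=5, T=0, G=5, A=4
A+T = 4, G+C = 10
Tm = 4·10 + 2·4 = 40 + 8 = 48°C

48°C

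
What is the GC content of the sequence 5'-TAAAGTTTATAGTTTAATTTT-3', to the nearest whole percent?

10%

Counting bases: C=0, A=7, T=12, G=2
G+C = 2 + 0 = 2 out of 21 bases
%GC = 2/21 × 100 = 9.524% ≈ 10%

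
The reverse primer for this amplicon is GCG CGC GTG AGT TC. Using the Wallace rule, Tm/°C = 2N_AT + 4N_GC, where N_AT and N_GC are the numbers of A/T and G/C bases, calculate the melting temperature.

48°C

G=6, C=4, T=3, A=1
A+T = 4, G+C = 10
Tm = 4·10 + 2·4 = 40 + 8 = 48°C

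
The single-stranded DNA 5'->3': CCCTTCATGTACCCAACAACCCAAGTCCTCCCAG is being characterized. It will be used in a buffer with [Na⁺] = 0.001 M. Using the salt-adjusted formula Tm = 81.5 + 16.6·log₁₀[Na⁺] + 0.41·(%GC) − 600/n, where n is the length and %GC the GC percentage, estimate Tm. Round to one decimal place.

Length n = 34. Counting bases: C=16, A=9, T=6, G=3
G+C = 19, so %GC = 19/34 × 100 = 55.882%
Salt term: 16.6 × (-3) = -49.8
GC term: 0.41 × 55.882 = 22.912; length term: −600/34 = −17.647
Tm = 81.5 + (-49.8) + 22.912 − 17.647 = 36.965 → 37.0°C

37.0°C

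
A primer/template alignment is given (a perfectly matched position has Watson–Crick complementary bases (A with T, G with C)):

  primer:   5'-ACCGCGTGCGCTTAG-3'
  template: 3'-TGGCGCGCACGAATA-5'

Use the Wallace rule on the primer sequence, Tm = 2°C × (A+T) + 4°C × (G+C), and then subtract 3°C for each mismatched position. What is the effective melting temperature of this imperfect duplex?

41°C

Primer base counts: A=2, T=3, G=5, C=5 → A+T=5, G+C=10
Perfect-match Tm = 2(5) + 4(10) = 10 + 40 = 50°C
Mismatches (positions where the bases are not complementary): 3 (at positions 7, 9, 15)
Effective Tm = 50 − 3×3 = 50 − 9 = 41°C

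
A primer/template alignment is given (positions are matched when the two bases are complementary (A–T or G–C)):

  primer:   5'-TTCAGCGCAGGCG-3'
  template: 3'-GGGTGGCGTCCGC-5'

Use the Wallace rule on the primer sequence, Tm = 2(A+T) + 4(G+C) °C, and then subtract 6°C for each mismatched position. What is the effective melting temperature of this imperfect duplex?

Primer base counts: A=2, T=2, G=5, C=4 → A+T=4, G+C=9
Perfect-match Tm = 2(4) + 4(9) = 8 + 36 = 44°C
Mismatches (positions where the bases are not complementary): 3 (at positions 1, 2, 5)
Effective Tm = 44 − 3×6 = 44 − 18 = 26°C

26°C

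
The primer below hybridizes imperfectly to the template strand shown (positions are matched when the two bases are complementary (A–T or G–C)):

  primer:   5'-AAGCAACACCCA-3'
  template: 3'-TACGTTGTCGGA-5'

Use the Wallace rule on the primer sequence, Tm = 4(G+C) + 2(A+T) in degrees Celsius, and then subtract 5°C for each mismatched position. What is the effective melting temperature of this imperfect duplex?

21°C

Primer base counts: A=6, T=0, G=1, C=5 → A+T=6, G+C=6
Perfect-match Tm = 2(6) + 4(6) = 12 + 24 = 36°C
Mismatches (positions where the bases are not complementary): 3 (at positions 2, 9, 12)
Effective Tm = 36 − 3×5 = 36 − 15 = 21°C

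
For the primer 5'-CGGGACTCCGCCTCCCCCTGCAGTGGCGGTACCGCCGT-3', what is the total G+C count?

Scanning the sequence gives G=12, C=17, T=6, A=3.
Total G or C: 12 + 17 = 29

29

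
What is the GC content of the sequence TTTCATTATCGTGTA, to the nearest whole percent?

27%

Scanning the sequence gives T=8, C=2, A=3, G=2.
G+C = 2 + 2 = 4 out of 15 bases
%GC = 4/15 × 100 = 26.67% ≈ 27%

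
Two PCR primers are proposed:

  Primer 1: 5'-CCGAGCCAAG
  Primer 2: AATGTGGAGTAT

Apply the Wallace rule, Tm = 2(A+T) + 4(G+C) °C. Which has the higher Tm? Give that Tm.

Primer 1, 34°C

Primer 1: A+T=3, G+C=7 → Tm = 2(3)+4(7) = 34°C
Primer 2: A+T=8, G+C=4 → Tm = 2(8)+4(4) = 32°C
34°C vs 32°C → primer 1 is higher.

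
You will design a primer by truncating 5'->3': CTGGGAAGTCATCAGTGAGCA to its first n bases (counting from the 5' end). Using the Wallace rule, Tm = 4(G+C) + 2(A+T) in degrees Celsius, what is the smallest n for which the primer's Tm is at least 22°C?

n = 7

First 6 bases: CTGGGA → Tm = 20°C (< 22°C)
First 7 bases: CTGGGAA → Tm = 22°C (≥ 22°C)
Since every base adds ≥2°C, Tm only increases with n, so the threshold is first crossed at n = 7.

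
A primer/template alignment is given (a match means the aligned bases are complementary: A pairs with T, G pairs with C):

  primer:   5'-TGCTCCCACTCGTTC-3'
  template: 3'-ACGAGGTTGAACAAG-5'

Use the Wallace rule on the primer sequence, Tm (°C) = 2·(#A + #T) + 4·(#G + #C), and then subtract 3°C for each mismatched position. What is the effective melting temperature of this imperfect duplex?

Primer base counts: A=1, T=5, G=2, C=7 → A+T=6, G+C=9
Perfect-match Tm = 2(6) + 4(9) = 12 + 36 = 48°C
Mismatches (positions where the bases are not complementary): 2 (at positions 7, 11)
Effective Tm = 48 − 2×3 = 48 − 6 = 42°C

42°C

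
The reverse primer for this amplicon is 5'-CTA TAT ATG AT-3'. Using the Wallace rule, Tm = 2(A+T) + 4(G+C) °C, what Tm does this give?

Counting bases: T=5, A=4, G=1, C=1
AT pairs contribute 9, GC pairs contribute 2.
Tm = 2×9 + 4×2 = 26°C

26°C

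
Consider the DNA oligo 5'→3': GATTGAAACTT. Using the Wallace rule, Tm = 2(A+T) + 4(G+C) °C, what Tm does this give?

28°C

A=4, C=1, G=2, T=4
A+T = 8, G+C = 3
Tm = 2(8) + 4(3) = 16 + 12 = 28°C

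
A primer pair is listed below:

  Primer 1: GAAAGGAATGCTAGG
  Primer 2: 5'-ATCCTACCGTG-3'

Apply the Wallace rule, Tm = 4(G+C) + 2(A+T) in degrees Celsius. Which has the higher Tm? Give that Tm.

Primer 1: A+T=8, G+C=7 → Tm = 2(8)+4(7) = 44°C
Primer 2: A+T=5, G+C=6 → Tm = 2(5)+4(6) = 34°C
44°C vs 34°C → primer 1 is higher.

Primer 1, 44°C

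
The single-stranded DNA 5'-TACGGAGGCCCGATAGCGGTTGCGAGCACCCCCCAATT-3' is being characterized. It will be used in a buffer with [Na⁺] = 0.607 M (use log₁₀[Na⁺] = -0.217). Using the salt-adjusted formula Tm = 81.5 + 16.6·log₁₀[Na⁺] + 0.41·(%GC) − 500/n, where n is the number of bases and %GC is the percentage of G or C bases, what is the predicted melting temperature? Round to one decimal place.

90.6°C

Length n = 38. C=13, T=6, G=11, A=8
G+C = 24, so %GC = 24/38 × 100 = 63.158%
Salt term: 16.6 × (-0.217) = -3.602
GC term: 0.41 × 63.158 = 25.895; length term: −500/38 = −13.158
Tm = 81.5 + (-3.602) + 25.895 − 13.158 = 90.635 → 90.6°C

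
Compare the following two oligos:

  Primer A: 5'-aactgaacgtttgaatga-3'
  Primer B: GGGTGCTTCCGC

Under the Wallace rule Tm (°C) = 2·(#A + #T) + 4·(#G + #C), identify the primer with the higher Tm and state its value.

Primer A: A+T=12, G+C=6 → Tm = 2(12)+4(6) = 48°C
Primer B: A+T=3, G+C=9 → Tm = 2(3)+4(9) = 42°C
48°C vs 42°C → primer A is higher.

Primer A, 48°C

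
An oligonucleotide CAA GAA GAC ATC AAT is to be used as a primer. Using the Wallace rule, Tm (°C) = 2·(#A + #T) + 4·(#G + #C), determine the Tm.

T=2, A=8, C=3, G=2
AT pairs contribute 10, GC pairs contribute 5.
Tm = 2×10 + 4×5 = 40°C

40°C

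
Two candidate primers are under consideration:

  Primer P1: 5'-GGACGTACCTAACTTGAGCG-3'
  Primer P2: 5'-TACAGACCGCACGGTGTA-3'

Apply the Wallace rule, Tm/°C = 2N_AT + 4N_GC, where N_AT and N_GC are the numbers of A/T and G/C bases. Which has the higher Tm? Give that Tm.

Primer P1: A+T=9, G+C=11 → Tm = 2(9)+4(11) = 62°C
Primer P2: A+T=8, G+C=10 → Tm = 2(8)+4(10) = 56°C
62°C vs 56°C → primer P1 is higher.

Primer P1, 62°C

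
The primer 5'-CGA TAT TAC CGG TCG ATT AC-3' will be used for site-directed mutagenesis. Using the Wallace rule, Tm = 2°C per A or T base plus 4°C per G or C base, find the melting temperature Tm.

G=4, A=5, T=6, C=5
A+T = 11, G+C = 9
Tm = 2×11 + 4×9 = 58°C

58°C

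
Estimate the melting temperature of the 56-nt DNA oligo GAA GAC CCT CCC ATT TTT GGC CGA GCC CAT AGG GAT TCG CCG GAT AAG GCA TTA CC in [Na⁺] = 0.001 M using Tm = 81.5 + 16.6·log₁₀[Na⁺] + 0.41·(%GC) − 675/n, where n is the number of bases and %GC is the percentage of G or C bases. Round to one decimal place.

42.3°C

Length n = 56. Counting bases: T=12, G=14, A=13, C=17
G+C = 31, so %GC = 31/56 × 100 = 55.357%
Salt term: 16.6 × (-3) = -49.8
GC term: 0.41 × 55.357 = 22.696; length term: −675/56 = −12.054
Tm = 81.5 + (-49.8) + 22.696 − 12.054 = 42.342 → 42.3°C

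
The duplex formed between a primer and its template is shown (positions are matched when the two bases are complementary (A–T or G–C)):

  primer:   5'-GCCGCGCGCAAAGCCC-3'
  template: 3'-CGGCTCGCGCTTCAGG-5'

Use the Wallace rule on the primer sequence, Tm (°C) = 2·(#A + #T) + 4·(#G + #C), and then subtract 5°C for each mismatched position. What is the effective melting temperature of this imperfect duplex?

43°C

Primer base counts: A=3, T=0, G=5, C=8 → A+T=3, G+C=13
Perfect-match Tm = 2(3) + 4(13) = 6 + 52 = 58°C
Mismatches (positions where the bases are not complementary): 3 (at positions 5, 10, 14)
Effective Tm = 58 − 3×5 = 58 − 15 = 43°C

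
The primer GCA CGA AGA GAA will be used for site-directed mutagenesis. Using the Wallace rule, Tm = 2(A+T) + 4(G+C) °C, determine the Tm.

Scanning the sequence gives T=0, G=4, A=6, C=2.
A+T = 6, G+C = 6
Tm = 2×6 + 4×6 = 36°C

36°C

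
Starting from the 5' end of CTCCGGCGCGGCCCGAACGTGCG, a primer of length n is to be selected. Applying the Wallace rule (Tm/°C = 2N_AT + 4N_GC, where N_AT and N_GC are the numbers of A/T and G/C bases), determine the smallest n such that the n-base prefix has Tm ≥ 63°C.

First 17 bases: CTCCGGCGCGGCCCGAA → Tm = 62°C (< 63°C)
First 18 bases: CTCCGGCGCGGCCCGAAC → Tm = 66°C (≥ 63°C)
Each additional base adds 2°C (A/T) or 4°C (G/C), so Tm is non-decreasing in n; n = 18 is the first length to reach 63°C.

n = 18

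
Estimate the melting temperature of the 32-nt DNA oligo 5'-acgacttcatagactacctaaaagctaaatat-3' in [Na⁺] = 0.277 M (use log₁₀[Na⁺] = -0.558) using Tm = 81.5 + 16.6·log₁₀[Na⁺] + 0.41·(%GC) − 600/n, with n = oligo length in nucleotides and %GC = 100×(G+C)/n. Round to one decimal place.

Length n = 32. Scanning the sequence gives T=8, G=3, A=14, C=7.
G+C = 10, so %GC = 10/32 × 100 = 31.25%
Salt term: 16.6 × (-0.558) = -9.263
GC term: 0.41 × 31.25 = 12.812; length term: −600/32 = −18.75
Tm = 81.5 + (-9.263) + 12.812 − 18.75 = 66.299 → 66.3°C

66.3°C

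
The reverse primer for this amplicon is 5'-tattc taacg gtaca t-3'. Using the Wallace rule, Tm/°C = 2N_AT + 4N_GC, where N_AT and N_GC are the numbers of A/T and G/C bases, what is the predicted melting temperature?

Base counts: G=2, C=3, T=6, A=5
A+T = 11, G+C = 5
Tm = 2(11) + 4(5) = 22 + 20 = 42°C

42°C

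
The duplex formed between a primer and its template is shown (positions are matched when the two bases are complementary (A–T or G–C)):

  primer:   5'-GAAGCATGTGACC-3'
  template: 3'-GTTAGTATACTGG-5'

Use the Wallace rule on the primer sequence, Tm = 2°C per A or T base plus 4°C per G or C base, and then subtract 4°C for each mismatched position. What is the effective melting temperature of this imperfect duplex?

Primer base counts: A=4, T=2, G=4, C=3 → A+T=6, G+C=7
Perfect-match Tm = 2(6) + 4(7) = 12 + 28 = 40°C
Mismatches (positions where the bases are not complementary): 3 (at positions 1, 4, 8)
Effective Tm = 40 − 3×4 = 40 − 12 = 28°C

28°C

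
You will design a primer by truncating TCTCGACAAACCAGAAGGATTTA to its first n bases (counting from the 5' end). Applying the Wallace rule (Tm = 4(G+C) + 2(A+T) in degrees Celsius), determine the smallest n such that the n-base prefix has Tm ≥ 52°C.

n = 18

First 17 bases: TCTCGACAAACCAGAAG → Tm = 50°C (< 52°C)
First 18 bases: TCTCGACAAACCAGAAGG → Tm = 54°C (≥ 52°C)
Each additional base adds 2°C (A/T) or 4°C (G/C), so Tm is non-decreasing in n; n = 18 is the first length to reach 52°C.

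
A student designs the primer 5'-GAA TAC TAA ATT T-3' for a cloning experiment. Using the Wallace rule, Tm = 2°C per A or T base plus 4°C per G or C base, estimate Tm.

Scanning the sequence gives C=1, T=5, G=1, A=6.
A+T = 11, G+C = 2
Tm = 4·2 + 2·11 = 8 + 22 = 30°C

30°C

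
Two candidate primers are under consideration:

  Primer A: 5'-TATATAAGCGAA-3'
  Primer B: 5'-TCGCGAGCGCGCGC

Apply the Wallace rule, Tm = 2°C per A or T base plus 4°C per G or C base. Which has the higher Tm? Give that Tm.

Primer A: A+T=9, G+C=3 → Tm = 2(9)+4(3) = 30°C
Primer B: A+T=2, G+C=12 → Tm = 2(2)+4(12) = 52°C
30°C vs 52°C → primer B is higher.

Primer B, 52°C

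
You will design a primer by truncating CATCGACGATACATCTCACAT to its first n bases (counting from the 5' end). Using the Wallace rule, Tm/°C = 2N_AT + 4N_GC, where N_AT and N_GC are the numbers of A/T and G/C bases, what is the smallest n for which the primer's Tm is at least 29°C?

First 9 bases: CATCGACGA → Tm = 28°C (< 29°C)
First 10 bases: CATCGACGAT → Tm = 30°C (≥ 29°C)
Since every base adds ≥2°C, Tm only increases with n, so the threshold is first crossed at n = 10.

n = 10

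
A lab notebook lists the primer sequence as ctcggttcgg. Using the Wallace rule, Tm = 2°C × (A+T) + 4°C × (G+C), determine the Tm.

34°C

Scanning the sequence gives T=3, A=0, G=4, C=3.
AT pairs contribute 3, GC pairs contribute 7.
Tm = 4·7 + 2·3 = 28 + 6 = 34°C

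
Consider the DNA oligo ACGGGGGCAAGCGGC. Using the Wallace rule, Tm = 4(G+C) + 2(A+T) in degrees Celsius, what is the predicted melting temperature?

Scanning the sequence gives T=0, C=4, A=3, G=8.
AT pairs contribute 3, GC pairs contribute 12.
Tm = 4·12 + 2·3 = 48 + 6 = 54°C

54°C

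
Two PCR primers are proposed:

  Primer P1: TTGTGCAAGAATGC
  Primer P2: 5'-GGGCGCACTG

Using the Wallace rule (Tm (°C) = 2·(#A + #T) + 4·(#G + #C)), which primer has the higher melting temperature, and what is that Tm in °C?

Primer P1, 40°C

Primer P1: A+T=8, G+C=6 → Tm = 2(8)+4(6) = 40°C
Primer P2: A+T=2, G+C=8 → Tm = 2(2)+4(8) = 36°C
40°C vs 36°C → primer P1 is higher.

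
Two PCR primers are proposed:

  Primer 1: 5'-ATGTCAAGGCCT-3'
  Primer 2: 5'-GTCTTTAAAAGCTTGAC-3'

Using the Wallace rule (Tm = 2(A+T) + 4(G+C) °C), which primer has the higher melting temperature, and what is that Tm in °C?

Primer 2, 46°C

Primer 1: A+T=6, G+C=6 → Tm = 2(6)+4(6) = 36°C
Primer 2: A+T=11, G+C=6 → Tm = 2(11)+4(6) = 46°C
36°C vs 46°C → primer 2 is higher.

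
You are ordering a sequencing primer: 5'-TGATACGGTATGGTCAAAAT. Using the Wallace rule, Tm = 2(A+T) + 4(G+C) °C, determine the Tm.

54°C

Counting bases: A=7, G=5, T=6, C=2
AT pairs contribute 13, GC pairs contribute 7.
Tm = 2(13) + 4(7) = 26 + 28 = 54°C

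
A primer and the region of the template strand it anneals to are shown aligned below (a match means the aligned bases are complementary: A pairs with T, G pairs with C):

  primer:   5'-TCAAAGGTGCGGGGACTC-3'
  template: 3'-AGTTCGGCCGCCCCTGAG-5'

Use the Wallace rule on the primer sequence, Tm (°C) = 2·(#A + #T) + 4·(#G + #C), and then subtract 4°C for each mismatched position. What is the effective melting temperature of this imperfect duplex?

42°C

Primer base counts: A=4, T=3, G=7, C=4 → A+T=7, G+C=11
Perfect-match Tm = 2(7) + 4(11) = 14 + 44 = 58°C
Mismatches (positions where the bases are not complementary): 4 (at positions 5, 6, 7, 8)
Effective Tm = 58 − 4×4 = 58 − 16 = 42°C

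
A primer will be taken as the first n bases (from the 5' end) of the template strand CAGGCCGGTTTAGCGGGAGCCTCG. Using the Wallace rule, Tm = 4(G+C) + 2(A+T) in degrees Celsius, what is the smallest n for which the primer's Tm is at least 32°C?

n = 9

First 8 bases: CAGGCCGG → Tm = 30°C (< 32°C)
First 9 bases: CAGGCCGGT → Tm = 32°C (≥ 32°C)
Since every base adds ≥2°C, Tm only increases with n, so the threshold is first crossed at n = 9.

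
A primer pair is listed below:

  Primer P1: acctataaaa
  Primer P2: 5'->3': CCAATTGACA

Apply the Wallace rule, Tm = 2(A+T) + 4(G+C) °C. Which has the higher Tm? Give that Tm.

Primer P2, 28°C

Primer P1: A+T=8, G+C=2 → Tm = 2(8)+4(2) = 24°C
Primer P2: A+T=6, G+C=4 → Tm = 2(6)+4(4) = 28°C
24°C vs 28°C → primer P2 is higher.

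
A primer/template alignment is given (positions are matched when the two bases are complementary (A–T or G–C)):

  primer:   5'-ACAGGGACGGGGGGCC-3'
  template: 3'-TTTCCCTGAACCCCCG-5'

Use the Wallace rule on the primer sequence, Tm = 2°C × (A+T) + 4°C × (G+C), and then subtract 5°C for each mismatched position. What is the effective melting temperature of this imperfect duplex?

Primer base counts: A=3, T=0, G=9, C=4 → A+T=3, G+C=13
Perfect-match Tm = 2(3) + 4(13) = 6 + 52 = 58°C
Mismatches (positions where the bases are not complementary): 4 (at positions 2, 9, 10, 15)
Effective Tm = 58 − 4×5 = 58 − 20 = 38°C

38°C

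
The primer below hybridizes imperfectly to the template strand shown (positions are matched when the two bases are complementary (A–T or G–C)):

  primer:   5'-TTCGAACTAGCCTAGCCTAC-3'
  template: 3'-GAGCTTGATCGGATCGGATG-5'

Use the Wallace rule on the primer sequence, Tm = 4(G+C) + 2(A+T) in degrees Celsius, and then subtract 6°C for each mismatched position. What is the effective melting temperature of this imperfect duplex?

Primer base counts: A=5, T=5, G=3, C=7 → A+T=10, G+C=10
Perfect-match Tm = 2(10) + 4(10) = 20 + 40 = 60°C
Mismatches (positions where the bases are not complementary): 1 (at position 1)
Effective Tm = 60 − 1×6 = 60 − 6 = 54°C

54°C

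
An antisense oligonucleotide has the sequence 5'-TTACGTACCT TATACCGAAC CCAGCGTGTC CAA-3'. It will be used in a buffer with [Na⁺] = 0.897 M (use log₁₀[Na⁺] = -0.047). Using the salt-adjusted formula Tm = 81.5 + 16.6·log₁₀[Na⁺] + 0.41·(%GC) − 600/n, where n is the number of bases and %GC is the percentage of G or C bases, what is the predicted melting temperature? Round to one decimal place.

Length n = 33. T=8, A=9, G=5, C=11
G+C = 16, so %GC = 16/33 × 100 = 48.485%
Salt term: 16.6 × (-0.047) = -0.78
GC term: 0.41 × 48.485 = 19.879; length term: −600/33 = −18.182
Tm = 81.5 + (-0.78) + 19.879 − 18.182 = 82.417 → 82.4°C

82.4°C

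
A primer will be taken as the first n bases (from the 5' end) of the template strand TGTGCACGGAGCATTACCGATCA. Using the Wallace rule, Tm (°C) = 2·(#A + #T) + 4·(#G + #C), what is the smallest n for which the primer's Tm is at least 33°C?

n = 11

First 10 bases: TGTGCACGGA → Tm = 32°C (< 33°C)
First 11 bases: TGTGCACGGAG → Tm = 36°C (≥ 33°C)
Each additional base adds 2°C (A/T) or 4°C (G/C), so Tm is non-decreasing in n; n = 11 is the first length to reach 33°C.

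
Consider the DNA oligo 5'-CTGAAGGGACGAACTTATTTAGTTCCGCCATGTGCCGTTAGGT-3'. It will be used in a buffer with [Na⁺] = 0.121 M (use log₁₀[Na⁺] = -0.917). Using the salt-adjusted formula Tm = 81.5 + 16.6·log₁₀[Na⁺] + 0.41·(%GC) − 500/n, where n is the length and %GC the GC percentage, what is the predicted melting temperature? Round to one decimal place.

Length n = 43. Counting bases: A=9, G=12, T=13, C=9
G+C = 21, so %GC = 21/43 × 100 = 48.837%
Salt term: 16.6 × (-0.917) = -15.222
GC term: 0.41 × 48.837 = 20.023; length term: −500/43 = −11.628
Tm = 81.5 + (-15.222) + 20.023 − 11.628 = 74.673 → 74.7°C

74.7°C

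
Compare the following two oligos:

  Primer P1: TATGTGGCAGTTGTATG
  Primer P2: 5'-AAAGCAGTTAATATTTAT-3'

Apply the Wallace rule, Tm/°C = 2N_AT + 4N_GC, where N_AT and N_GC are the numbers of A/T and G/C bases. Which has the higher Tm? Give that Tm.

Primer P1: A+T=10, G+C=7 → Tm = 2(10)+4(7) = 48°C
Primer P2: A+T=15, G+C=3 → Tm = 2(15)+4(3) = 42°C
48°C vs 42°C → primer P1 is higher.

Primer P1, 48°C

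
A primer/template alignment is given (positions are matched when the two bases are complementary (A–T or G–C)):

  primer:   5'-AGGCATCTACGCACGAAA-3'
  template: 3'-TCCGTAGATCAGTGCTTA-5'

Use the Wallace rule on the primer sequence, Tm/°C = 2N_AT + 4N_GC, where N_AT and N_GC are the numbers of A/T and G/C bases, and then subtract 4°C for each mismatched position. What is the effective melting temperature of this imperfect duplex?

42°C

Primer base counts: A=7, T=2, G=4, C=5 → A+T=9, G+C=9
Perfect-match Tm = 2(9) + 4(9) = 18 + 36 = 54°C
Mismatches (positions where the bases are not complementary): 3 (at positions 10, 11, 18)
Effective Tm = 54 − 3×4 = 54 − 12 = 42°C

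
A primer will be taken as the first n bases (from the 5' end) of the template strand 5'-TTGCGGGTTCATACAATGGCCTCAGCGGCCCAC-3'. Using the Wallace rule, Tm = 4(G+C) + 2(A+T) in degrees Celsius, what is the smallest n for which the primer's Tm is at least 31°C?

First 9 bases: TTGCGGGTT → Tm = 28°C (< 31°C)
First 10 bases: TTGCGGGTTC → Tm = 32°C (≥ 31°C)
Each additional base adds 2°C (A/T) or 4°C (G/C), so Tm is non-decreasing in n; n = 10 is the first length to reach 31°C.

n = 10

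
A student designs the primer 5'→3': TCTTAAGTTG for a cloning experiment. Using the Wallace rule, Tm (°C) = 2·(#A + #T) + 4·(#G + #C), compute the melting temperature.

T=5, G=2, A=2, C=1
AT pairs contribute 7, GC pairs contribute 3.
Tm = 2(7) + 4(3) = 14 + 12 = 26°C

26°C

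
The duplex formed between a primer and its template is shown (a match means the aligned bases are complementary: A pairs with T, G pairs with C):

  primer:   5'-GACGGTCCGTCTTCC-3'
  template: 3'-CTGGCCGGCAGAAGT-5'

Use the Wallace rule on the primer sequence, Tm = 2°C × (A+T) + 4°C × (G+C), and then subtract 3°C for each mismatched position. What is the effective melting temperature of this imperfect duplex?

41°C

Primer base counts: A=1, T=4, G=4, C=6 → A+T=5, G+C=10
Perfect-match Tm = 2(5) + 4(10) = 10 + 40 = 50°C
Mismatches (positions where the bases are not complementary): 3 (at positions 4, 6, 15)
Effective Tm = 50 − 3×3 = 50 − 9 = 41°C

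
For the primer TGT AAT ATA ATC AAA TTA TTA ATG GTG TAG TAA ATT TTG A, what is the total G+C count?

Scanning the sequence gives T=17, A=16, C=1, G=6.
G+C = 6 + 1 = 7

7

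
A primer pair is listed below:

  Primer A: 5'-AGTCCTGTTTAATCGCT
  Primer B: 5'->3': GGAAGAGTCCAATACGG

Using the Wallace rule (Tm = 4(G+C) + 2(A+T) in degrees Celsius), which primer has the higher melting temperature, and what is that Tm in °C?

Primer A: A+T=10, G+C=7 → Tm = 2(10)+4(7) = 48°C
Primer B: A+T=8, G+C=9 → Tm = 2(8)+4(9) = 52°C
48°C vs 52°C → primer B is higher.

Primer B, 52°C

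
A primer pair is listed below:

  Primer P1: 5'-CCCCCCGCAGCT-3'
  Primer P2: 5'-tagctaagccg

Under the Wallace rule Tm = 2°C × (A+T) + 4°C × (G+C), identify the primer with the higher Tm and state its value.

Primer P1: A+T=2, G+C=10 → Tm = 2(2)+4(10) = 44°C
Primer P2: A+T=5, G+C=6 → Tm = 2(5)+4(6) = 34°C
44°C vs 34°C → primer P1 is higher.

Primer P1, 44°C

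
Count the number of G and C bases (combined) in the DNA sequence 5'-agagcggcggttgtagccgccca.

C=7, A=4, T=3, G=9
G+C = 9 + 7 = 16

16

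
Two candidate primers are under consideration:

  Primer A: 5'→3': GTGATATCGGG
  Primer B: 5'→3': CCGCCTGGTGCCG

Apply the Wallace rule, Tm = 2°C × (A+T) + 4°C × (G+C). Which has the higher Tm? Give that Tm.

Primer B, 48°C

Primer A: A+T=5, G+C=6 → Tm = 2(5)+4(6) = 34°C
Primer B: A+T=2, G+C=11 → Tm = 2(2)+4(11) = 48°C
34°C vs 48°C → primer B is higher.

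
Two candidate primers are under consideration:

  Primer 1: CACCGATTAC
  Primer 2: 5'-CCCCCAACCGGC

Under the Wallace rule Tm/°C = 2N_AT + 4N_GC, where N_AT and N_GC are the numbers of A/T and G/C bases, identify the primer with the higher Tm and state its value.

Primer 2, 44°C

Primer 1: A+T=5, G+C=5 → Tm = 2(5)+4(5) = 30°C
Primer 2: A+T=2, G+C=10 → Tm = 2(2)+4(10) = 44°C
30°C vs 44°C → primer 2 is higher.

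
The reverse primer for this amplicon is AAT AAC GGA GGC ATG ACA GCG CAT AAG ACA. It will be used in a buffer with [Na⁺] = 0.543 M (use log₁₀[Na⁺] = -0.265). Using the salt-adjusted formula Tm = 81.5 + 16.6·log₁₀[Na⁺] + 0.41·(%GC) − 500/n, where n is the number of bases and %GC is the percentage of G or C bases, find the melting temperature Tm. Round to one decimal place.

Length n = 30. Counting bases: C=6, T=3, G=8, A=13
G+C = 14, so %GC = 14/30 × 100 = 46.667%
Salt term: 16.6 × (-0.265) = -4.399
GC term: 0.41 × 46.667 = 19.133; length term: −500/30 = −16.667
Tm = 81.5 + (-4.399) + 19.133 − 16.667 = 79.567 → 79.6°C

79.6°C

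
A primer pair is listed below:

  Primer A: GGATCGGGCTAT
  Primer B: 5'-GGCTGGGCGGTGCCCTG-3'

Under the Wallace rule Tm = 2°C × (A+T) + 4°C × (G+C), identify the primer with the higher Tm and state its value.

Primer A: A+T=5, G+C=7 → Tm = 2(5)+4(7) = 38°C
Primer B: A+T=3, G+C=14 → Tm = 2(3)+4(14) = 62°C
38°C vs 62°C → primer B is higher.

Primer B, 62°C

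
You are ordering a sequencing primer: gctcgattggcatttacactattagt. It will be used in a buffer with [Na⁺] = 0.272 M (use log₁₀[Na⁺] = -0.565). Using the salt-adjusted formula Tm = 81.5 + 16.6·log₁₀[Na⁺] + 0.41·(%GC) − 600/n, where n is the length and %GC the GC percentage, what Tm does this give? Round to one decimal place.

Length n = 26. A=6, G=5, C=5, T=10
G+C = 10, so %GC = 10/26 × 100 = 38.462%
Salt term: 16.6 × (-0.565) = -9.379
GC term: 0.41 × 38.462 = 15.769; length term: −600/26 = −23.077
Tm = 81.5 + (-9.379) + 15.769 − 23.077 = 64.813 → 64.8°C

64.8°C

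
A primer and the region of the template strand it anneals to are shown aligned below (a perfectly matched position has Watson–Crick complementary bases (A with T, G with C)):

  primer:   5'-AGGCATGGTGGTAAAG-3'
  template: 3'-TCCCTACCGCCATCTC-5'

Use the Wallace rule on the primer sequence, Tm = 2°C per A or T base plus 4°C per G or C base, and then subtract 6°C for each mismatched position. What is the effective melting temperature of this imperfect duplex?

30°C

Primer base counts: A=5, T=3, G=7, C=1 → A+T=8, G+C=8
Perfect-match Tm = 2(8) + 4(8) = 16 + 32 = 48°C
Mismatches (positions where the bases are not complementary): 3 (at positions 4, 9, 14)
Effective Tm = 48 − 3×6 = 48 − 18 = 30°C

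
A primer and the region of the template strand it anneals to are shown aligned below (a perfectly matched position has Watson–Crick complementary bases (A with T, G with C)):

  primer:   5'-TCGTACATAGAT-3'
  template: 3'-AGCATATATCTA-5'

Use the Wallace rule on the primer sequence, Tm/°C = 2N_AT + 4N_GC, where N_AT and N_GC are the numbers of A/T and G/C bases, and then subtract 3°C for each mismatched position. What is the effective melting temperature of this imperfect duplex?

29°C

Primer base counts: A=4, T=4, G=2, C=2 → A+T=8, G+C=4
Perfect-match Tm = 2(8) + 4(4) = 16 + 16 = 32°C
Mismatches (positions where the bases are not complementary): 1 (at position 6)
Effective Tm = 32 − 1×3 = 32 − 3 = 29°C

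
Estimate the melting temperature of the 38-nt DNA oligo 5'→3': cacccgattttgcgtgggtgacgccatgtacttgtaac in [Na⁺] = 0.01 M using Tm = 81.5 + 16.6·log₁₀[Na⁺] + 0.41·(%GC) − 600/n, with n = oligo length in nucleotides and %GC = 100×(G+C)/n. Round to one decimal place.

Length n = 38. Base counts: C=10, T=11, G=10, A=7
G+C = 20, so %GC = 20/38 × 100 = 52.632%
Salt term: 16.6 × (-2) = -33.2
GC term: 0.41 × 52.632 = 21.579; length term: −600/38 = −15.789
Tm = 81.5 + (-33.2) + 21.579 − 15.789 = 54.09 → 54.1°C

54.1°C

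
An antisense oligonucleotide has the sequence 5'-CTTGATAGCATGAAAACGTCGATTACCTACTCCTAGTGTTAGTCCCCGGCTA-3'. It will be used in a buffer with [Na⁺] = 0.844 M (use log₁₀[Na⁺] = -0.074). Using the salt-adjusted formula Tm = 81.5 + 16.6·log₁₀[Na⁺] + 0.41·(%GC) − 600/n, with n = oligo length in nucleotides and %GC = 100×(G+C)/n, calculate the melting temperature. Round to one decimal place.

87.7°C

Length n = 52. Counting bases: A=13, T=15, G=10, C=14
G+C = 24, so %GC = 24/52 × 100 = 46.154%
Salt term: 16.6 × (-0.074) = -1.228
GC term: 0.41 × 46.154 = 18.923; length term: −600/52 = −11.538
Tm = 81.5 + (-1.228) + 18.923 − 11.538 = 87.657 → 87.7°C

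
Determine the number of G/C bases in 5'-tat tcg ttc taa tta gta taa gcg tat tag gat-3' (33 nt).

9

G=6, A=10, C=3, T=14
Total G or C: 6 + 3 = 9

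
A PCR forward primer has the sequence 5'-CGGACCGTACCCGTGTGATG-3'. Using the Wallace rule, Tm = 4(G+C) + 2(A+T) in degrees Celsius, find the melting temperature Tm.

66°C

Base counts: G=7, A=3, C=6, T=4
AT pairs contribute 7, GC pairs contribute 13.
Tm = 4·13 + 2·7 = 52 + 14 = 66°C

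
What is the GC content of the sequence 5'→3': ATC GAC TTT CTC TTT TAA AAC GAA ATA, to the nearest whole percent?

26%

Scanning the sequence gives A=10, G=2, T=10, C=5.
G+C = 2 + 5 = 7 out of 27 bases
%GC = 7/27 × 100 = 25.93% ≈ 26%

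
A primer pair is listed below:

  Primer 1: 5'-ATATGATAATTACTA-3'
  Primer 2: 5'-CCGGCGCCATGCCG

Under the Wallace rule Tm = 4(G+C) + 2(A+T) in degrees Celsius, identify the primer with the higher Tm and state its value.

Primer 1: A+T=13, G+C=2 → Tm = 2(13)+4(2) = 34°C
Primer 2: A+T=2, G+C=12 → Tm = 2(2)+4(12) = 52°C
34°C vs 52°C → primer 2 is higher.

Primer 2, 52°C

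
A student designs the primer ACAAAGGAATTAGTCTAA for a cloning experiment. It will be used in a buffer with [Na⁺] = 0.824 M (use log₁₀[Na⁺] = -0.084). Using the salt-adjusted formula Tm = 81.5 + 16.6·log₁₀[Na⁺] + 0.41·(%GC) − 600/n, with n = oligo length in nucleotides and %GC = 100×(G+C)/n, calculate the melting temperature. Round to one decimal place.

58.2°C

Length n = 18. A=9, G=3, T=4, C=2
G+C = 5, so %GC = 5/18 × 100 = 27.778%
Salt term: 16.6 × (-0.084) = -1.394
GC term: 0.41 × 27.778 = 11.389; length term: −600/18 = −33.333
Tm = 81.5 + (-1.394) + 11.389 − 33.333 = 58.162 → 58.2°C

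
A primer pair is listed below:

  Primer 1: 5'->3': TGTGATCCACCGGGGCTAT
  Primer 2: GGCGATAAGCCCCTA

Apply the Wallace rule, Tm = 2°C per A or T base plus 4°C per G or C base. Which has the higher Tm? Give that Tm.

Primer 1: A+T=8, G+C=11 → Tm = 2(8)+4(11) = 60°C
Primer 2: A+T=6, G+C=9 → Tm = 2(6)+4(9) = 48°C
60°C vs 48°C → primer 1 is higher.

Primer 1, 60°C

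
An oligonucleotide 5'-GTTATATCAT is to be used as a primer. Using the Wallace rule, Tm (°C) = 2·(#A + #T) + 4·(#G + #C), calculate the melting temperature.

24°C

Scanning the sequence gives T=5, G=1, C=1, A=3.
So N_AT = 8 and N_GC = 2.
Tm = 2×8 + 4×2 = 24°C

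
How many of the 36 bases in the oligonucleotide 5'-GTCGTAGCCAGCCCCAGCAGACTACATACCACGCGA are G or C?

22

Base counts: C=14, T=4, A=10, G=8
Total G or C: 8 + 14 = 22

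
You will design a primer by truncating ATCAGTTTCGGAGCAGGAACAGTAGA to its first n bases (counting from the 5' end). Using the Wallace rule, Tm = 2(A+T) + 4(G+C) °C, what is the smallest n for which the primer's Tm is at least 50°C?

n = 17

First 16 bases: ATCAGTTTCGGAGCAG → Tm = 48°C (< 50°C)
First 17 bases: ATCAGTTTCGGAGCAGG → Tm = 52°C (≥ 50°C)
Since every base adds ≥2°C, Tm only increases with n, so the threshold is first crossed at n = 17.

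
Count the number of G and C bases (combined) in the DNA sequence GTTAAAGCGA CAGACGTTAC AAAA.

Scanning the sequence gives A=11, T=4, G=5, C=4.
G+C = 5 + 4 = 9

9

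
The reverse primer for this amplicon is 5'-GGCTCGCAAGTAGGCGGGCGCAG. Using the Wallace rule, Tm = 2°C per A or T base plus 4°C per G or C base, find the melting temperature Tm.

Counting bases: A=4, G=11, C=6, T=2
A+T = 6, G+C = 17
Tm = 4·17 + 2·6 = 68 + 12 = 80°C

80°C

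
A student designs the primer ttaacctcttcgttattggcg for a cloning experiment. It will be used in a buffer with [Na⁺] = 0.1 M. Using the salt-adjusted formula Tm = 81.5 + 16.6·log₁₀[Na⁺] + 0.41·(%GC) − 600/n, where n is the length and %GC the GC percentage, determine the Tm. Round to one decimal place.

Length n = 21. Base counts: A=3, T=9, C=5, G=4
G+C = 9, so %GC = 9/21 × 100 = 42.857%
Salt term: 16.6 × (-1) = -16.6
GC term: 0.41 × 42.857 = 17.571; length term: −600/21 = −28.571
Tm = 81.5 + (-16.6) + 17.571 − 28.571 = 53.9 → 53.9°C

53.9°C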